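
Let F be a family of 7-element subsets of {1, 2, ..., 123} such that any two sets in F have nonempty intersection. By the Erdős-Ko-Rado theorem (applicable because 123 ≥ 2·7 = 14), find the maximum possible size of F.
max |F| = C(122, 6) = 4042116078

Erdős-Ko-Rado (1961): when n ≥ 2k, max |F| = C(n−1, k−1). The bound is attained by the star {A : i ∈ A} for any fixed i ∈ [n]. Here C(123−1, 7−1) = C(122, 6) = 4042116078.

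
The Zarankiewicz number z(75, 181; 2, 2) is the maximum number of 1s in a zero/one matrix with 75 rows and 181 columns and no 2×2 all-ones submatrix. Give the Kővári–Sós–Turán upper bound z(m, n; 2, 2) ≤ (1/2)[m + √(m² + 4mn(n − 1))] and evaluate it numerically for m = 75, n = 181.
z(75, 181; 2, 2) ≤ (1/2)[75 + √(75² + 4·75·181·180)] = (1/2)[75 + √9779625] = 1601.1196

Kővári–Sós–Turán: let r_1, ..., r_75 be the row sums and z = Σ r_i the total number of 1s. Each pair of columns can share at most one row with both entries 1 (else a 2×2 all-ones block appears), so Σ_i C(r_i, 2) ≤ C(181, 2) = 16290. By convexity Σ_i C(r_i, 2) ≥ 75·C(z/75, 2) = z(z − 75)/(2·75), giving z² − 75z − 75·181·180 ≤ 0 and hence z ≤ (1/2)[75 + √(5625 + 4·2443500)] = (1/2)[75 + √9779625] ≈ (1/2)(75 + 3127.2392) = 1601.1196.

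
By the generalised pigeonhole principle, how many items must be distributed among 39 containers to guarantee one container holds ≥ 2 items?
n = (2 − 1)·39 + 1 = 40

By the generalised pigeonhole principle, to guarantee some box contains ≥ r objects we need more than (r − 1) · k objects total. Threshold: n = (r − 1) · k + 1. With r = 2 and k = 39: n = 1 · 39 + 1 = 39 + 1 = 40. For n = 39 = 1 · 39, we can put exactly 1 objects in every box, avoiding 2 in any single one — so 40 is tight.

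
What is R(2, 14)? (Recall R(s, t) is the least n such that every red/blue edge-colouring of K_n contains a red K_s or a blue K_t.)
R(2, 14) = 14

R(2, k) = k for all k ≥ 2: in a 2-colouring of K_k, either some edge is red (a red K_2) or all edges are blue (a blue K_k). And K_{13} coloured all-blue has no blue K_14, so R(2, 14) > 13. Hence R(2, 14) = 14.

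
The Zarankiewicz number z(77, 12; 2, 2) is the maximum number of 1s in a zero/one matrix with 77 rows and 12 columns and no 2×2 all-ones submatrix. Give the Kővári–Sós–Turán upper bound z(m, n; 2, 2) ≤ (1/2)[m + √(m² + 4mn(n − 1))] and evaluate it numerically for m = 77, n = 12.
z(77, 12; 2, 2) ≤ (1/2)[77 + √(77² + 4·77·12·11)] = (1/2)[77 + √46585] = 146.4178

Kővári–Sós–Turán: let r_1, ..., r_77 be the row sums and z = Σ r_i the total number of 1s. Each pair of columns can share at most one row with both entries 1 (else a 2×2 all-ones block appears), so Σ_i C(r_i, 2) ≤ C(12, 2) = 66. By convexity Σ_i C(r_i, 2) ≥ 77·C(z/77, 2) = z(z − 77)/(2·77), giving z² − 77z − 77·12·11 ≤ 0 and hence z ≤ (1/2)[77 + √(5929 + 4·10164)] = (1/2)[77 + √46585] ≈ (1/2)(77 + 215.8356) = 146.4178.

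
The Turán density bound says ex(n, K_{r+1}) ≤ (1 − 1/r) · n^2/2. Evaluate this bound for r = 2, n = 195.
Turán density bound = (1/2) · 195^2/2 = 38025/4 ≈ 9506.25

Turán's theorem: ex(n, K_{r+1}) is achieved by the complete r-partite Turán graph T(n, r) with parts as balanced as possible, and is at most (1 − 1/r) · n^2/2. For r = 2, n = 195: the density bound is (1/2) · 38025/2 = 38025/4 ≈ 9506.25. The integer-valued extremum is e(T(195, 2)) = 9506, which is strictly less than the density bound 38025/4 since 2 ∤ 195 (the parts of T(195, 2) cannot all be equal).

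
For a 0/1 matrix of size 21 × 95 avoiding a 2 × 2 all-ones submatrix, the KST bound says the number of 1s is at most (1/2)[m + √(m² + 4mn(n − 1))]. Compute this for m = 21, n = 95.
z(21, 95; 2, 2) ≤ (1/2)[21 + √(21² + 4·21·95·94)] = (1/2)[21 + √750561] = 443.6746

Kővári–Sós–Turán: let r_1, ..., r_21 be the row sums and z = Σ r_i the total number of 1s. Each pair of columns can share at most one row with both entries 1 (else a 2×2 all-ones block appears), so Σ_i C(r_i, 2) ≤ C(95, 2) = 4465. By convexity Σ_i C(r_i, 2) ≥ 21·C(z/21, 2) = z(z − 21)/(2·21), giving z² − 21z − 21·95·94 ≤ 0 and hence z ≤ (1/2)[21 + √(441 + 4·187530)] = (1/2)[21 + √750561] ≈ (1/2)(21 + 866.3492) = 443.6746.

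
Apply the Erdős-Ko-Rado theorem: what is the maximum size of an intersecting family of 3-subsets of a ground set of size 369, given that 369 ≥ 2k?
max |F| = C(368, 2) = 67528

The Erdős-Ko-Rado theorem states: for n ≥ 2k, an intersecting family of k-subsets of an n-element set has size at most C(n − 1, k − 1), with equality for 'star' families {A ⊆ [n] : |A| = k, i ∈ A} (fix an element i). For n = 369, k = 3: C(368, 2) = 67528.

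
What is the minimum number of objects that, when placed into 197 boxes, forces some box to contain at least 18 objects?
n = (18 − 1)·197 + 1 = 3350

By the generalised pigeonhole principle, to guarantee some box contains ≥ r objects we need more than (r − 1) · k objects total. Threshold: n = (r − 1) · k + 1. With r = 18 and k = 197: n = 17 · 197 + 1 = 3349 + 1 = 3350. For n = 3349 = 17 · 197, we can put exactly 17 objects in every box, avoiding 18 in any single one — so 3350 is tight.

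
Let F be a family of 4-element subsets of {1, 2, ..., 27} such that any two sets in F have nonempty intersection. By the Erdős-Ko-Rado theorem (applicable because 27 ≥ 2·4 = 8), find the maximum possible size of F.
max |F| = C(26, 3) = 2600

The Erdős-Ko-Rado theorem states: for n ≥ 2k, an intersecting family of k-subsets of an n-element set has size at most C(n − 1, k − 1), with equality for 'star' families {A ⊆ [n] : |A| = k, i ∈ A} (fix an element i). For n = 27, k = 4: C(26, 3) = 2600.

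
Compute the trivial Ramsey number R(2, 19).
R(2, 19) = 19

R(2, k) = k for all k ≥ 2: in a 2-colouring of K_k, either some edge is red (a red K_2) or all edges are blue (a blue K_k). And K_{18} coloured all-blue has no blue K_19, so R(2, 19) > 18. Hence R(2, 19) = 19.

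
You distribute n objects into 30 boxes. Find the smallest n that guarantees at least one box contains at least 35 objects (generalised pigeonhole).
n = (35 − 1)·30 + 1 = 1021

By the generalised pigeonhole principle, to guarantee some box contains ≥ r objects we need more than (r − 1) · k objects total. Threshold: n = (r − 1) · k + 1. With r = 35 and k = 30: n = 34 · 30 + 1 = 1020 + 1 = 1021. For n = 1020 = 34 · 30, we can put exactly 34 objects in every box, avoiding 35 in any single one — so 1021 is tight.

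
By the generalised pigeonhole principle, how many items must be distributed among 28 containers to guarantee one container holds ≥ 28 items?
n = (28 − 1)·28 + 1 = 757

By the generalised pigeonhole principle, to guarantee some box contains ≥ r objects we need more than (r − 1) · k objects total. Threshold: n = (r − 1) · k + 1. With r = 28 and k = 28: n = 27 · 28 + 1 = 756 + 1 = 757. For n = 756 = 27 · 28, we can put exactly 27 objects in every box, avoiding 28 in any single one — so 757 is tight.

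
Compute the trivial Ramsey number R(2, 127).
R(2, 127) = 127

R(2, k) = k for all k ≥ 2: in a 2-colouring of K_k, either some edge is red (a red K_2) or all edges are blue (a blue K_k). And K_{126} coloured all-blue has no blue K_127, so R(2, 127) > 126. Hence R(2, 127) = 127.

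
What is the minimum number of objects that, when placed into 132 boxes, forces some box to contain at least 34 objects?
n = (34 − 1)·132 + 1 = 4357

By the generalised pigeonhole principle, to guarantee some box contains ≥ r objects we need more than (r − 1) · k objects total. Threshold: n = (r − 1) · k + 1. With r = 34 and k = 132: n = 33 · 132 + 1 = 4356 + 1 = 4357. For n = 4356 = 33 · 132, we can put exactly 33 objects in every box, avoiding 34 in any single one — so 4357 is tight.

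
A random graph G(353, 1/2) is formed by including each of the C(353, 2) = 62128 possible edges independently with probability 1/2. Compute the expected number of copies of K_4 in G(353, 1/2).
E[# K_4] = C(353, 4) · (1/2)^C(4, 2) = 636035400 / 2^6 = 79504425/8 = 9938053.125

For each 4-subset S of vertices (there are C(353, 4) = 636035400 such S), let X_S = 1 if S induces a K_4 (all C(4, 2) = 6 edges present). Then P(X_S = 1) = (1/2)^6 = 1/64. By linearity of expectation, E[# K_4] = C(353, 4) · (1/2)^6 = 636035400 / 64 = 79504425/8 = 9938053.125.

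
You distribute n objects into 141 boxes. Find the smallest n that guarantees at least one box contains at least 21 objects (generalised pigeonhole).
n = (21 − 1)·141 + 1 = 2821

By the generalised pigeonhole principle, to guarantee some box contains ≥ r objects we need more than (r − 1) · k objects total. Threshold: n = (r − 1) · k + 1. With r = 21 and k = 141: n = 20 · 141 + 1 = 2820 + 1 = 2821. For n = 2820 = 20 · 141, we can put exactly 20 objects in every box, avoiding 21 in any single one — so 2821 is tight.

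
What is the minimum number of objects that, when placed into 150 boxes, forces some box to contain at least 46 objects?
n = (46 − 1)·150 + 1 = 6751

By the generalised pigeonhole principle, to guarantee some box contains ≥ r objects we need more than (r − 1) · k objects total. Threshold: n = (r − 1) · k + 1. With r = 46 and k = 150: n = 45 · 150 + 1 = 6750 + 1 = 6751. For n = 6750 = 45 · 150, we can put exactly 45 objects in every box, avoiding 46 in any single one — so 6751 is tight.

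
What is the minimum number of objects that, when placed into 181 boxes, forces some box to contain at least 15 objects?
n = (15 − 1)·181 + 1 = 2535

By the generalised pigeonhole principle, to guarantee some box contains ≥ r objects we need more than (r − 1) · k objects total. Threshold: n = (r − 1) · k + 1. With r = 15 and k = 181: n = 14 · 181 + 1 = 2534 + 1 = 2535. For n = 2534 = 14 · 181, we can put exactly 14 objects in every box, avoiding 15 in any single one — so 2535 is tight.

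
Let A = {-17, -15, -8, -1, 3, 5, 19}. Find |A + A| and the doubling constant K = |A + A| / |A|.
K = |A + A| / |A| = 24/7

Enumerate A + A = {a + b : a, b ∈ A}. With |A| = 7, there are |A|^2 = 49 ordered sum pairs; collecting distinct values, A + A = {-34, -32, -30, -25, -23, -18, -16, -14, -12, -10, -9, -5, -3, -2, 2, 4, 6, 8, 10, 11, 18, 22, 24, 38}, so |A + A| = 24. Thus K = 24/7. For comparison, the minimum possible |A + A| over all 7-element sets is 2·7 − 1 = 13 (so min K = 13/7), attained only by arithmetic progressions.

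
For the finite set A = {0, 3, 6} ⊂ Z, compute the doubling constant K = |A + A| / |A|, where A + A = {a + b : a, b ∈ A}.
K = |A + A| / |A| = 5/3

Enumerate A + A = {a + b : a, b ∈ A}. With |A| = 3, there are |A|^2 = 9 ordered sum pairs; collecting distinct values, A + A = {0, 3, 6, 9, 12}, so |A + A| = 5. Thus K = 5/3. Here |A + A| = 2|A| − 1 = 5, the minimum possible — so K = 5/3 is minimal, which holds iff A is an arithmetic progression.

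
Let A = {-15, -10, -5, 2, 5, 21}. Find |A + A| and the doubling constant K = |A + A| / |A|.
K = |A + A| / |A| = 19/6

Enumerate A + A = {a + b : a, b ∈ A}. With |A| = 6, there are |A|^2 = 36 ordered sum pairs; collecting distinct values, A + A = {-30, -25, -20, -15, -13, -10, -8, -5, -3, 0, 4, 6, 7, 10, 11, 16, 23, 26, 42}, so |A + A| = 19. Thus K = 19/6. For comparison, the minimum possible |A + A| over all 6-element sets is 2·6 − 1 = 11 (so min K = 11/6), attained only by arithmetic progressions.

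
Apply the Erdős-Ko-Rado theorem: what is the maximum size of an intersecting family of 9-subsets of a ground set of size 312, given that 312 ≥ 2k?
max |F| = C(311, 8) = 1982184064041390

The Erdős-Ko-Rado theorem states: for n ≥ 2k, an intersecting family of k-subsets of an n-element set has size at most C(n − 1, k − 1), with equality for 'star' families {A ⊆ [n] : |A| = k, i ∈ A} (fix an element i). For n = 312, k = 9: C(311, 8) = 1982184064041390.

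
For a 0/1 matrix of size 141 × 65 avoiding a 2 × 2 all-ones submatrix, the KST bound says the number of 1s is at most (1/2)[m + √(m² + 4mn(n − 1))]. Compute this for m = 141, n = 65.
z(141, 65; 2, 2) ≤ (1/2)[141 + √(141² + 4·141·65·64)] = (1/2)[141 + √2366121] = 839.61

Kővári–Sós–Turán: let r_1, ..., r_141 be the row sums and z = Σ r_i the total number of 1s. Each pair of columns can share at most one row with both entries 1 (else a 2×2 all-ones block appears), so Σ_i C(r_i, 2) ≤ C(65, 2) = 2080. By convexity Σ_i C(r_i, 2) ≥ 141·C(z/141, 2) = z(z − 141)/(2·141), giving z² − 141z − 141·65·64 ≤ 0 and hence z ≤ (1/2)[141 + √(19881 + 4·586560)] = (1/2)[141 + √2366121] ≈ (1/2)(141 + 1538.2201) = 839.61.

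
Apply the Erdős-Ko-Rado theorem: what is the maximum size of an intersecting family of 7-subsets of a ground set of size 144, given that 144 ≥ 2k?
max |F| = C(143, 6) = 10679057389

Erdős-Ko-Rado (1961): when n ≥ 2k, max |F| = C(n−1, k−1). The bound is attained by the star {A : i ∈ A} for any fixed i ∈ [n]. Here C(144−1, 7−1) = C(143, 6) = 10679057389.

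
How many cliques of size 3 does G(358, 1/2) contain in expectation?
E[# K_3] = C(358, 3) · (1/2)^C(3, 2) = 7583156 / 2^3 = 1895789/2 = 947894.5

For each 3-subset S of vertices (there are C(358, 3) = 7583156 such S), let X_S = 1 if S induces a K_3 (all C(3, 2) = 3 edges present). Then P(X_S = 1) = (1/2)^3 = 1/8. By linearity of expectation, E[# K_3] = C(358, 3) · (1/2)^3 = 7583156 / 8 = 1895789/2 = 947894.5.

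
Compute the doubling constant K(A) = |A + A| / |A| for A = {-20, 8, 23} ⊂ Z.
K = |A + A| / |A| = 6/3 = 2

Enumerate A + A = {a + b : a, b ∈ A}. With |A| = 3, there are |A|^2 = 9 ordered sum pairs; collecting distinct values, A + A = {-40, -12, 3, 16, 31, 46}, so |A + A| = 6. Thus K = 6/3 = 2. For comparison, the minimum possible |A + A| over all 3-element sets is 2·3 − 1 = 5 (so min K = 5/3), attained only by arithmetic progressions.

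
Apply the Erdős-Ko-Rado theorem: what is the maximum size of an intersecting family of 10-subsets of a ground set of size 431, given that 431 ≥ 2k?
max |F| = C(430, 9) = 1273067886297543050

The Erdős-Ko-Rado theorem states: for n ≥ 2k, an intersecting family of k-subsets of an n-element set has size at most C(n − 1, k − 1), with equality for 'star' families {A ⊆ [n] : |A| = k, i ∈ A} (fix an element i). For n = 431, k = 10: C(430, 9) = 1273067886297543050.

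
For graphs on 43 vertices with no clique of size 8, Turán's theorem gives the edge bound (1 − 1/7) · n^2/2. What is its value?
Turán density bound = (6/7) · 43^2/2 = 5547/7 ≈ 792.4286

Turán's theorem: ex(n, K_{r+1}) is achieved by the complete r-partite Turán graph T(n, r) with parts as balanced as possible, and is at most (1 − 1/r) · n^2/2. For r = 7, n = 43: the density bound is (6/7) · 1849/2 = 5547/7 ≈ 792.4286. The integer-valued extremum is e(T(43, 7)) = 792, which is strictly less than the density bound 5547/7 since 7 ∤ 43 (the parts of T(43, 7) cannot all be equal).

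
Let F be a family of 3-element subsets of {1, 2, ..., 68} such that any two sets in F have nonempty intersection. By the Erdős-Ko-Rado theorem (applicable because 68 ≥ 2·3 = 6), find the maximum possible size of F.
max |F| = C(67, 2) = 2211

The Erdős-Ko-Rado theorem states: for n ≥ 2k, an intersecting family of k-subsets of an n-element set has size at most C(n − 1, k − 1), with equality for 'star' families {A ⊆ [n] : |A| = k, i ∈ A} (fix an element i). For n = 68, k = 3: C(67, 2) = 2211.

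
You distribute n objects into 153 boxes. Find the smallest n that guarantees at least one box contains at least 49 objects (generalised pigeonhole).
n = (49 − 1)·153 + 1 = 7345

By the generalised pigeonhole principle, to guarantee some box contains ≥ r objects we need more than (r − 1) · k objects total. Threshold: n = (r − 1) · k + 1. With r = 49 and k = 153: n = 48 · 153 + 1 = 7344 + 1 = 7345. For n = 7344 = 48 · 153, we can put exactly 48 objects in every box, avoiding 49 in any single one — so 7345 is tight.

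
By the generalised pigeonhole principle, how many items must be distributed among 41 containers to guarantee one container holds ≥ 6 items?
n = (6 − 1)·41 + 1 = 206

By the generalised pigeonhole principle, to guarantee some box contains ≥ r objects we need more than (r − 1) · k objects total. Threshold: n = (r − 1) · k + 1. With r = 6 and k = 41: n = 5 · 41 + 1 = 205 + 1 = 206. For n = 205 = 5 · 41, we can put exactly 5 objects in every box, avoiding 6 in any single one — so 206 is tight.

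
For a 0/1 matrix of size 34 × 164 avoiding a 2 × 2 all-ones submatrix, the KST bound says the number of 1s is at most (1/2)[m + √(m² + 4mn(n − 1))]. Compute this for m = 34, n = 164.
z(34, 164; 2, 2) ≤ (1/2)[34 + √(34² + 4·34·164·163)] = (1/2)[34 + √3636708] = 970.5077

Kővári–Sós–Turán: let r_1, ..., r_34 be the row sums and z = Σ r_i the total number of 1s. Each pair of columns can share at most one row with both entries 1 (else a 2×2 all-ones block appears), so Σ_i C(r_i, 2) ≤ C(164, 2) = 13366. By convexity Σ_i C(r_i, 2) ≥ 34·C(z/34, 2) = z(z − 34)/(2·34), giving z² − 34z − 34·164·163 ≤ 0 and hence z ≤ (1/2)[34 + √(1156 + 4·908888)] = (1/2)[34 + √3636708] ≈ (1/2)(34 + 1907.0155) = 970.5077.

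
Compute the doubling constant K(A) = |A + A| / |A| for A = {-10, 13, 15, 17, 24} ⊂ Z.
K = |A + A| / |A| = 14/5

Enumerate A + A = {a + b : a, b ∈ A}. With |A| = 5, there are |A|^2 = 25 ordered sum pairs; collecting distinct values, A + A = {-20, 3, 5, 7, 14, 26, 28, 30, 32, 34, 37, 39, 41, 48}, so |A + A| = 14. Thus K = 14/5. For comparison, the minimum possible |A + A| over all 5-element sets is 2·5 − 1 = 9 (so min K = 9/5), attained only by arithmetic progressions.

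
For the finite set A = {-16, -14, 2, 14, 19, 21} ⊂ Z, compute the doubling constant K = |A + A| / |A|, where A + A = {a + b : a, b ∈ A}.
K = |A + A| / |A| = 20/6 = 10/3

Enumerate A + A = {a + b : a, b ∈ A}. With |A| = 6, there are |A|^2 = 36 ordered sum pairs; collecting distinct values, A + A = {-32, -30, -28, -14, -12, -2, 0, 3, 4, 5, 7, 16, 21, 23, 28, 33, 35, 38, 40, 42}, so |A + A| = 20. Thus K = 20/6 = 10/3. For comparison, the minimum possible |A + A| over all 6-element sets is 2·6 − 1 = 11 (so min K = 11/6), attained only by arithmetic progressions.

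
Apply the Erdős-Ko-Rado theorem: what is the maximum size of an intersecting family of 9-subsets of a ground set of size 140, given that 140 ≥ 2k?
max |F| = C(139, 8) = 2815120424853

The Erdős-Ko-Rado theorem states: for n ≥ 2k, an intersecting family of k-subsets of an n-element set has size at most C(n − 1, k − 1), with equality for 'star' families {A ⊆ [n] : |A| = k, i ∈ A} (fix an element i). For n = 140, k = 9: C(139, 8) = 2815120424853.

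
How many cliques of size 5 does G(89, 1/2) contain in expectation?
E[# K_5] = C(89, 5) · (1/2)^C(5, 2) = 41507642 / 2^10 = 20753821/512 ≈ 40534.806641

For each 5-subset S of vertices (there are C(89, 5) = 41507642 such S), let X_S = 1 if S induces a K_5 (all C(5, 2) = 10 edges present). Then P(X_S = 1) = (1/2)^10 = 1/1024. By linearity of expectation, E[# K_5] = C(89, 5) · (1/2)^10 = 41507642 / 1024 = 20753821/512 ≈ 40534.806641.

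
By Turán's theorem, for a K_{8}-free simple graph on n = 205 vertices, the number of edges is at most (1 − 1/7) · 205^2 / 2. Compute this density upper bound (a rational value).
Turán density bound = (6/7) · 205^2/2 = 126075/7 ≈ 18010.7143

Turán's theorem: ex(n, K_{r+1}) is achieved by the complete r-partite Turán graph T(n, r) with parts as balanced as possible, and is at most (1 − 1/r) · n^2/2. For r = 7, n = 205: the density bound is (6/7) · 42025/2 = 126075/7 ≈ 18010.7143. The integer-valued extremum is e(T(205, 7)) = 18010, which is strictly less than the density bound 126075/7 since 7 ∤ 205 (the parts of T(205, 7) cannot all be equal).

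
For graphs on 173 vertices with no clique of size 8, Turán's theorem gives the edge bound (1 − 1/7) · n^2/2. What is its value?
Turán density bound = (6/7) · 173^2/2 = 89787/7 ≈ 12826.7143

Turán's theorem: ex(n, K_{r+1}) is achieved by the complete r-partite Turán graph T(n, r) with parts as balanced as possible, and is at most (1 − 1/r) · n^2/2. For r = 7, n = 173: the density bound is (6/7) · 29929/2 = 89787/7 ≈ 12826.7143. The integer-valued extremum is e(T(173, 7)) = 12826, which is strictly less than the density bound 89787/7 since 7 ∤ 173 (the parts of T(173, 7) cannot all be equal).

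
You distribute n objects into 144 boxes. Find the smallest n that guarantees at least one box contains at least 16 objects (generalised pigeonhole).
n = (16 − 1)·144 + 1 = 2161

By the generalised pigeonhole principle, to guarantee some box contains ≥ r objects we need more than (r − 1) · k objects total. Threshold: n = (r − 1) · k + 1. With r = 16 and k = 144: n = 15 · 144 + 1 = 2160 + 1 = 2161. For n = 2160 = 15 · 144, we can put exactly 15 objects in every box, avoiding 16 in any single one — so 2161 is tight.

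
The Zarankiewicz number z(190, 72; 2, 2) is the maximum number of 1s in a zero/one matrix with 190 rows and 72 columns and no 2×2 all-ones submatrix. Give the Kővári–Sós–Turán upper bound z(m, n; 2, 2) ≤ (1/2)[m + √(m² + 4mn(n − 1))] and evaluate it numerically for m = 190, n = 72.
z(190, 72; 2, 2) ≤ (1/2)[190 + √(190² + 4·190·72·71)] = (1/2)[190 + √3921220] = 1085.1035

Kővári–Sós–Turán: let r_1, ..., r_190 be the row sums and z = Σ r_i the total number of 1s. Each pair of columns can share at most one row with both entries 1 (else a 2×2 all-ones block appears), so Σ_i C(r_i, 2) ≤ C(72, 2) = 2556. By convexity Σ_i C(r_i, 2) ≥ 190·C(z/190, 2) = z(z − 190)/(2·190), giving z² − 190z − 190·72·71 ≤ 0 and hence z ≤ (1/2)[190 + √(36100 + 4·971280)] = (1/2)[190 + √3921220] ≈ (1/2)(190 + 1980.2071) = 1085.1035.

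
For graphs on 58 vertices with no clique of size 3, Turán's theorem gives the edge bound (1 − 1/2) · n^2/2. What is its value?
Turán density bound = (1/2) · 58^2/2 = 841

Turán's theorem: ex(n, K_{r+1}) is achieved by the complete r-partite Turán graph T(n, r) with parts as balanced as possible, and is at most (1 − 1/r) · n^2/2. For r = 2, n = 58: the density bound is (1/2) · 3364/2 = 841. Since 2 ∣ 58, the Turán graph T(58, 2) has parts of equal size 29, and its edge count e(T(58, 2)) = 841 attains the density bound exactly.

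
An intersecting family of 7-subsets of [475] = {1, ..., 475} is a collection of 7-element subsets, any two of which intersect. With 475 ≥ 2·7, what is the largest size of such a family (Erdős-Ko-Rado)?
max |F| = C(474, 6) = 15259510148806

Erdős-Ko-Rado (1961): when n ≥ 2k, max |F| = C(n−1, k−1). The bound is attained by the star {A : i ∈ A} for any fixed i ∈ [n]. Here C(475−1, 7−1) = C(474, 6) = 15259510148806.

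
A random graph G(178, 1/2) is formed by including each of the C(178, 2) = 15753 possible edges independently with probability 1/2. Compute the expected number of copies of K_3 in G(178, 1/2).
E[# K_3] = C(178, 3) · (1/2)^C(3, 2) = 924176 / 2^3 = 115522

For each 3-subset S of vertices (there are C(178, 3) = 924176 such S), let X_S = 1 if S induces a K_3 (all C(3, 2) = 3 edges present). Then P(X_S = 1) = (1/2)^3 = 1/8. By linearity of expectation, E[# K_3] = C(178, 3) · (1/2)^3 = 924176 / 8 = 115522.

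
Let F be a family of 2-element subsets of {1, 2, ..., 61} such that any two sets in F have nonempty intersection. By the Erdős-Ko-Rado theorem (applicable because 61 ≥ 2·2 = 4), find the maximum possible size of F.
max |F| = C(60, 1) = 60

Erdős-Ko-Rado (1961): when n ≥ 2k, max |F| = C(n−1, k−1). The bound is attained by the star {A : i ∈ A} for any fixed i ∈ [n]. Here C(61−1, 2−1) = C(60, 1) = 60.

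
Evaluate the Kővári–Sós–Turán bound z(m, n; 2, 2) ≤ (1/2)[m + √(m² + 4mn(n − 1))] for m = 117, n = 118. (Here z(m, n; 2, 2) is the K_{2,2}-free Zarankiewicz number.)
z(117, 118; 2, 2) ≤ (1/2)[117 + √(117² + 4·117·118·117)] = (1/2)[117 + √6474897] = 1330.7909

Kővári–Sós–Turán: let r_1, ..., r_117 be the row sums and z = Σ r_i the total number of 1s. Each pair of columns can share at most one row with both entries 1 (else a 2×2 all-ones block appears), so Σ_i C(r_i, 2) ≤ C(118, 2) = 6903. By convexity Σ_i C(r_i, 2) ≥ 117·C(z/117, 2) = z(z − 117)/(2·117), giving z² − 117z − 117·118·117 ≤ 0 and hence z ≤ (1/2)[117 + √(13689 + 4·1615302)] = (1/2)[117 + √6474897] ≈ (1/2)(117 + 2544.5819) = 1330.7909.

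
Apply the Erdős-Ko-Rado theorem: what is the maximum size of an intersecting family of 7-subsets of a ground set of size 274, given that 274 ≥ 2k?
max |F| = C(273, 6) = 544025408472

Erdős-Ko-Rado (1961): when n ≥ 2k, max |F| = C(n−1, k−1). The bound is attained by the star {A : i ∈ A} for any fixed i ∈ [n]. Here C(274−1, 7−1) = C(273, 6) = 544025408472.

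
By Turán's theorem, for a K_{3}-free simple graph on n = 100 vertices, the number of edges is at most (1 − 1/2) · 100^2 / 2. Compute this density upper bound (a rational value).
Turán density bound = (1/2) · 100^2/2 = 2500

Turán's theorem: ex(n, K_{r+1}) is achieved by the complete r-partite Turán graph T(n, r) with parts as balanced as possible, and is at most (1 − 1/r) · n^2/2. For r = 2, n = 100: the density bound is (1/2) · 10000/2 = 2500. Since 2 ∣ 100, the Turán graph T(100, 2) has parts of equal size 50, and its edge count e(T(100, 2)) = 2500 attains the density bound exactly.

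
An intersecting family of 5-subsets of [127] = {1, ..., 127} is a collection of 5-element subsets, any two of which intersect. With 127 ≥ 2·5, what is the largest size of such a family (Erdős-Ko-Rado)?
max |F| = C(126, 4) = 10009125

The Erdős-Ko-Rado theorem states: for n ≥ 2k, an intersecting family of k-subsets of an n-element set has size at most C(n − 1, k − 1), with equality for 'star' families {A ⊆ [n] : |A| = k, i ∈ A} (fix an element i). For n = 127, k = 5: C(126, 4) = 10009125.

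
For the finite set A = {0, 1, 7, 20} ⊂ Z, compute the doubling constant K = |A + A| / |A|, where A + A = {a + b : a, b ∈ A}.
K = |A + A| / |A| = 10/4 = 5/2

Enumerate A + A = {a + b : a, b ∈ A}. With |A| = 4, there are |A|^2 = 16 ordered sum pairs; collecting distinct values, A + A = {0, 1, 2, 7, 8, 14, 20, 21, 27, 40}, so |A + A| = 10. Thus K = 10/4 = 5/2. For comparison, the minimum possible |A + A| over all 4-element sets is 2·4 − 1 = 7 (so min K = 7/4), attained only by arithmetic progressions.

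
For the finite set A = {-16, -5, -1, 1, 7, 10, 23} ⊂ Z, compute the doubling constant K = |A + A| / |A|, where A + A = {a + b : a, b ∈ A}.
K = |A + A| / |A| = 26/7

Enumerate A + A = {a + b : a, b ∈ A}. With |A| = 7, there are |A|^2 = 49 ordered sum pairs; collecting distinct values, A + A = {-32, -21, -17, -15, -10, -9, -6, -4, -2, 0, 2, 5, 6, 7, 8, 9, 11, 14, 17, 18, 20, 22, 24, 30, 33, 46}, so |A + A| = 26. Thus K = 26/7. For comparison, the minimum possible |A + A| over all 7-element sets is 2·7 − 1 = 13 (so min K = 13/7), attained only by arithmetic progressions.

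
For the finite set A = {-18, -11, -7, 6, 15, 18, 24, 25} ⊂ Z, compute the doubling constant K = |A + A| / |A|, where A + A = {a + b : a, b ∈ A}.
K = |A + A| / |A| = 34/8 = 17/4

Enumerate A + A = {a + b : a, b ∈ A}. With |A| = 8, there are |A|^2 = 64 ordered sum pairs; collecting distinct values, A + A = {-36, -29, -25, -22, -18, -14, -12, -5, -3, -1, 0, 4, 6, 7, 8, 11, 12, 13, 14, 17, 18, 21, 24, 30, 31, 33, 36, 39, 40, 42, 43, 48, 49, 50}, so |A + A| = 34. Thus K = 34/8 = 17/4. For comparison, the minimum possible |A + A| over all 8-element sets is 2·8 − 1 = 15 (so min K = 15/8), attained only by arithmetic progressions.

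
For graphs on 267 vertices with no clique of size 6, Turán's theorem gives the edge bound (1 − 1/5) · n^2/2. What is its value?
Turán density bound = (4/5) · 267^2/2 = 142578/5 ≈ 28515.6

Turán's theorem: ex(n, K_{r+1}) is achieved by the complete r-partite Turán graph T(n, r) with parts as balanced as possible, and is at most (1 − 1/r) · n^2/2. For r = 5, n = 267: the density bound is (4/5) · 71289/2 = 142578/5 ≈ 28515.6. The integer-valued extremum is e(T(267, 5)) = 28515, which is strictly less than the density bound 142578/5 since 5 ∤ 267 (the parts of T(267, 5) cannot all be equal).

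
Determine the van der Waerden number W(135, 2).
W(135, 2) = 135 + 1 = 136

A 2-term AP is any pair of integers, so a monochromatic 2-AP exists iff some colour is used at least twice. With 135 colours, the colouring i ↦ i on {1, ..., 135} uses each colour once, avoiding any monochromatic pair, so W(135, 2) > 135. For {1, ..., 136}, pigeonhole forces two integers of the same colour, which form a monochromatic 2-AP. Hence W(135, 2) = 136.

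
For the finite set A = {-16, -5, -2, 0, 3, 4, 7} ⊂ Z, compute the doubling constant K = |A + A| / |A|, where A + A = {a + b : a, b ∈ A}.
K = |A + A| / |A| = 25/7

Enumerate A + A = {a + b : a, b ∈ A}. With |A| = 7, there are |A|^2 = 49 ordered sum pairs; collecting distinct values, A + A = {-32, -21, -18, -16, -13, -12, -10, -9, -7, -5, -4, -2, -1, 0, 1, 2, 3, 4, 5, 6, 7, 8, 10, 11, 14}, so |A + A| = 25. Thus K = 25/7. For comparison, the minimum possible |A + A| over all 7-element sets is 2·7 − 1 = 13 (so min K = 13/7), attained only by arithmetic progressions.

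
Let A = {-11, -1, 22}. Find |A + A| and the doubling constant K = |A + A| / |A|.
K = |A + A| / |A| = 6/3 = 2

Enumerate A + A = {a + b : a, b ∈ A}. With |A| = 3, there are |A|^2 = 9 ordered sum pairs; collecting distinct values, A + A = {-22, -12, -2, 11, 21, 44}, so |A + A| = 6. Thus K = 6/3 = 2. For comparison, the minimum possible |A + A| over all 3-element sets is 2·3 − 1 = 5 (so min K = 5/3), attained only by arithmetic progressions.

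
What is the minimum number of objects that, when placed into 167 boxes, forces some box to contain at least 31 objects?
n = (31 − 1)·167 + 1 = 5011

By the generalised pigeonhole principle, to guarantee some box contains ≥ r objects we need more than (r − 1) · k objects total. Threshold: n = (r − 1) · k + 1. With r = 31 and k = 167: n = 30 · 167 + 1 = 5010 + 1 = 5011. For n = 5010 = 30 · 167, we can put exactly 30 objects in every box, avoiding 31 in any single one — so 5011 is tight.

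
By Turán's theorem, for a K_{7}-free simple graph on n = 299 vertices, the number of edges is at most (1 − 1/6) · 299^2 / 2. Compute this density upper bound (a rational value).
Turán density bound = (5/6) · 299^2/2 = 447005/12 ≈ 37250.4167

Turán's theorem: ex(n, K_{r+1}) is achieved by the complete r-partite Turán graph T(n, r) with parts as balanced as possible, and is at most (1 − 1/r) · n^2/2. For r = 6, n = 299: the density bound is (5/6) · 89401/2 = 447005/12 ≈ 37250.4167. The integer-valued extremum is e(T(299, 6)) = 37250, which is strictly less than the density bound 447005/12 since 6 ∤ 299 (the parts of T(299, 6) cannot all be equal).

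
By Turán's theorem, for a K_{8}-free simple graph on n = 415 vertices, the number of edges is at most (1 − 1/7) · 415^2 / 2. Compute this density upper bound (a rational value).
Turán density bound = (6/7) · 415^2/2 = 516675/7 ≈ 73810.7143

Turán's theorem: ex(n, K_{r+1}) is achieved by the complete r-partite Turán graph T(n, r) with parts as balanced as possible, and is at most (1 − 1/r) · n^2/2. For r = 7, n = 415: the density bound is (6/7) · 172225/2 = 516675/7 ≈ 73810.7143. The integer-valued extremum is e(T(415, 7)) = 73810, which is strictly less than the density bound 516675/7 since 7 ∤ 415 (the parts of T(415, 7) cannot all be equal).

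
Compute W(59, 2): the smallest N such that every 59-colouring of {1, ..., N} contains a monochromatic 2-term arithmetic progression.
W(59, 2) = 59 + 1 = 60

A 2-term AP is any pair of integers, so a monochromatic 2-AP exists iff some colour is used at least twice. With 59 colours, the colouring i ↦ i on {1, ..., 59} uses each colour once, avoiding any monochromatic pair, so W(59, 2) > 59. For {1, ..., 60}, pigeonhole forces two integers of the same colour, which form a monochromatic 2-AP. Hence W(59, 2) = 60.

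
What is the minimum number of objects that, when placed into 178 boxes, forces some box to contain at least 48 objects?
n = (48 − 1)·178 + 1 = 8367

By the generalised pigeonhole principle, to guarantee some box contains ≥ r objects we need more than (r − 1) · k objects total. Threshold: n = (r − 1) · k + 1. With r = 48 and k = 178: n = 47 · 178 + 1 = 8366 + 1 = 8367. For n = 8366 = 47 · 178, we can put exactly 47 objects in every box, avoiding 48 in any single one — so 8367 is tight.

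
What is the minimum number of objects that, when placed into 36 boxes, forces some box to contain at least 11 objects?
n = (11 − 1)·36 + 1 = 361

By the generalised pigeonhole principle, to guarantee some box contains ≥ r objects we need more than (r − 1) · k objects total. Threshold: n = (r − 1) · k + 1. With r = 11 and k = 36: n = 10 · 36 + 1 = 360 + 1 = 361. For n = 360 = 10 · 36, we can put exactly 10 objects in every box, avoiding 11 in any single one — so 361 is tight.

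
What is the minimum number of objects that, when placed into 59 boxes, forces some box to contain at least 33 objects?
n = (33 − 1)·59 + 1 = 1889

By the generalised pigeonhole principle, to guarantee some box contains ≥ r objects we need more than (r − 1) · k objects total. Threshold: n = (r − 1) · k + 1. With r = 33 and k = 59: n = 32 · 59 + 1 = 1888 + 1 = 1889. For n = 1888 = 32 · 59, we can put exactly 32 objects in every box, avoiding 33 in any single one — so 1889 is tight.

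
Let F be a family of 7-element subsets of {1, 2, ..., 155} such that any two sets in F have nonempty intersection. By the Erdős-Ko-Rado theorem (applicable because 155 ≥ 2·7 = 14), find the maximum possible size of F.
max |F| = C(154, 6) = 16787178870

The Erdős-Ko-Rado theorem states: for n ≥ 2k, an intersecting family of k-subsets of an n-element set has size at most C(n − 1, k − 1), with equality for 'star' families {A ⊆ [n] : |A| = k, i ∈ A} (fix an element i). For n = 155, k = 7: C(154, 6) = 16787178870.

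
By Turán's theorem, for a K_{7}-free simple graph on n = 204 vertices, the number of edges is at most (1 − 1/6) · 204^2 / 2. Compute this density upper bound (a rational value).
Turán density bound = (5/6) · 204^2/2 = 17340

Turán's theorem: ex(n, K_{r+1}) is achieved by the complete r-partite Turán graph T(n, r) with parts as balanced as possible, and is at most (1 − 1/r) · n^2/2. For r = 6, n = 204: the density bound is (5/6) · 41616/2 = 17340. Since 6 ∣ 204, the Turán graph T(204, 6) has parts of equal size 34, and its edge count e(T(204, 6)) = 17340 attains the density bound exactly.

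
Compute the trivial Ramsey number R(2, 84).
R(2, 84) = 84

R(2, k) = k for all k ≥ 2: in a 2-colouring of K_k, either some edge is red (a red K_2) or all edges are blue (a blue K_k). And K_{83} coloured all-blue has no blue K_84, so R(2, 84) > 83. Hence R(2, 84) = 84.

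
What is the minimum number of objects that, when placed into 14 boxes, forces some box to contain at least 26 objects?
n = (26 − 1)·14 + 1 = 351

By the generalised pigeonhole principle, to guarantee some box contains ≥ r objects we need more than (r − 1) · k objects total. Threshold: n = (r − 1) · k + 1. With r = 26 and k = 14: n = 25 · 14 + 1 = 350 + 1 = 351. For n = 350 = 25 · 14, we can put exactly 25 objects in every box, avoiding 26 in any single one — so 351 is tight.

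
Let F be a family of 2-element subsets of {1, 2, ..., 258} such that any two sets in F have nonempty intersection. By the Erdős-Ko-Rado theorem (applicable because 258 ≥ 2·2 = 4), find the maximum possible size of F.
max |F| = C(257, 1) = 257

Erdős-Ko-Rado (1961): when n ≥ 2k, max |F| = C(n−1, k−1). The bound is attained by the star {A : i ∈ A} for any fixed i ∈ [n]. Here C(258−1, 2−1) = C(257, 1) = 257.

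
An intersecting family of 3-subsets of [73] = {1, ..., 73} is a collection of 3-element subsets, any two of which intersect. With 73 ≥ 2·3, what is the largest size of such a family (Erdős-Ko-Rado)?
max |F| = C(72, 2) = 2556

Erdős-Ko-Rado (1961): when n ≥ 2k, max |F| = C(n−1, k−1). The bound is attained by the star {A : i ∈ A} for any fixed i ∈ [n]. Here C(73−1, 3−1) = C(72, 2) = 2556.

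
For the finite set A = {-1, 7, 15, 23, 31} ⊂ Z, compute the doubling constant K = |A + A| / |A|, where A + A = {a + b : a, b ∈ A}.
K = |A + A| / |A| = 9/5

Enumerate A + A = {a + b : a, b ∈ A}. With |A| = 5, there are |A|^2 = 25 ordered sum pairs; collecting distinct values, A + A = {-2, 6, 14, 22, 30, 38, 46, 54, 62}, so |A + A| = 9. Thus K = 9/5. Here |A + A| = 2|A| − 1 = 9, the minimum possible — so K = 9/5 is minimal, which holds iff A is an arithmetic progression.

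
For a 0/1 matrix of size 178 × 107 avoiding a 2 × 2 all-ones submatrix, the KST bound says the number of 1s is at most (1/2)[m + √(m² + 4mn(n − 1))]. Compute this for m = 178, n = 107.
z(178, 107; 2, 2) ≤ (1/2)[178 + √(178² + 4·178·107·106)] = (1/2)[178 + √8107188] = 1512.6562

Kővári–Sós–Turán: let r_1, ..., r_178 be the row sums and z = Σ r_i the total number of 1s. Each pair of columns can share at most one row with both entries 1 (else a 2×2 all-ones block appears), so Σ_i C(r_i, 2) ≤ C(107, 2) = 5671. By convexity Σ_i C(r_i, 2) ≥ 178·C(z/178, 2) = z(z − 178)/(2·178), giving z² − 178z − 178·107·106 ≤ 0 and hence z ≤ (1/2)[178 + √(31684 + 4·2018876)] = (1/2)[178 + √8107188] ≈ (1/2)(178 + 2847.3124) = 1512.6562.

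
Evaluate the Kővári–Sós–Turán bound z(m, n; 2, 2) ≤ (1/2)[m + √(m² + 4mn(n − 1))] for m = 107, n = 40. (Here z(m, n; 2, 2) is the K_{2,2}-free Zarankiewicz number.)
z(107, 40; 2, 2) ≤ (1/2)[107 + √(107² + 4·107·40·39)] = (1/2)[107 + √679129] = 465.5464

Kővári–Sós–Turán: let r_1, ..., r_107 be the row sums and z = Σ r_i the total number of 1s. Each pair of columns can share at most one row with both entries 1 (else a 2×2 all-ones block appears), so Σ_i C(r_i, 2) ≤ C(40, 2) = 780. By convexity Σ_i C(r_i, 2) ≥ 107·C(z/107, 2) = z(z − 107)/(2·107), giving z² − 107z − 107·40·39 ≤ 0 and hence z ≤ (1/2)[107 + √(11449 + 4·166920)] = (1/2)[107 + √679129] ≈ (1/2)(107 + 824.0928) = 465.5464.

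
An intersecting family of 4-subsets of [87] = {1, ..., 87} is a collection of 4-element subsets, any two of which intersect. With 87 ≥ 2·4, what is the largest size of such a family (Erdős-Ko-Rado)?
max |F| = C(86, 3) = 102340

Erdős-Ko-Rado (1961): when n ≥ 2k, max |F| = C(n−1, k−1). The bound is attained by the star {A : i ∈ A} for any fixed i ∈ [n]. Here C(87−1, 4−1) = C(86, 3) = 102340.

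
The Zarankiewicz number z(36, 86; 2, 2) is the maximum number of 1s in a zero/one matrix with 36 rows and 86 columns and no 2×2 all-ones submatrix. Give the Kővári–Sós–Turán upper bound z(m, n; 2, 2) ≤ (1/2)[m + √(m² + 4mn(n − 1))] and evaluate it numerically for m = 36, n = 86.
z(36, 86; 2, 2) ≤ (1/2)[36 + √(36² + 4·36·86·85)] = (1/2)[36 + √1053936] = 531.3069

Kővári–Sós–Turán: let r_1, ..., r_36 be the row sums and z = Σ r_i the total number of 1s. Each pair of columns can share at most one row with both entries 1 (else a 2×2 all-ones block appears), so Σ_i C(r_i, 2) ≤ C(86, 2) = 3655. By convexity Σ_i C(r_i, 2) ≥ 36·C(z/36, 2) = z(z − 36)/(2·36), giving z² − 36z − 36·86·85 ≤ 0 and hence z ≤ (1/2)[36 + √(1296 + 4·263160)] = (1/2)[36 + √1053936] ≈ (1/2)(36 + 1026.6139) = 531.3069.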